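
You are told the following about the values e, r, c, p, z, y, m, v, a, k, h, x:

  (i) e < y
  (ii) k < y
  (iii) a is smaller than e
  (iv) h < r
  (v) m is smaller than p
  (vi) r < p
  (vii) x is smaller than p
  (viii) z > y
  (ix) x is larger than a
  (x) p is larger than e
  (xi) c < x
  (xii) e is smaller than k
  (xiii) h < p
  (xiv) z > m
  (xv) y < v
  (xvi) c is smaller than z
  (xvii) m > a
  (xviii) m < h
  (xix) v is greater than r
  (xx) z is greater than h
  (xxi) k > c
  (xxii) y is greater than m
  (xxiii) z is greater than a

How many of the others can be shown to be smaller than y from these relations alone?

From y the given relations immediately reach e, m, k.
From those, a, c — 5 in total.
Nothing else is reachable below y; 5 in all.

5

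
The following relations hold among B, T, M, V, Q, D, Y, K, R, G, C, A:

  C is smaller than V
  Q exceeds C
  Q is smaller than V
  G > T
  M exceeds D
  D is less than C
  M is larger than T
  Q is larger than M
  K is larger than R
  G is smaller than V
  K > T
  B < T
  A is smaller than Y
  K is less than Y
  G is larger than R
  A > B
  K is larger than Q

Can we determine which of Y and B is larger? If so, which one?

B < T and T < M give B < M.
Then M < Q extends the chain to Q.
Then Q < K extends the chain to K.
With K < Y: B < T < M < Q < K < Y.
So Y is larger.

Y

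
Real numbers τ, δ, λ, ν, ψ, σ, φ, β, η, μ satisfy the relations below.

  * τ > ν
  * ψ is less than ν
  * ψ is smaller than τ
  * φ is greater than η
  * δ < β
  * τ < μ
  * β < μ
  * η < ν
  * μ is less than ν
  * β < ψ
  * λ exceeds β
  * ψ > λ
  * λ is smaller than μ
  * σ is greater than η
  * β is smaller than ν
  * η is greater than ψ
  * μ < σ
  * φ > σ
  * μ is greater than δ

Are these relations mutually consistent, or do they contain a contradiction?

inconsistent

Chaining the given relations yields ν < τ < μ, so ν < μ. But one relation states μ < ν. These cannot both hold.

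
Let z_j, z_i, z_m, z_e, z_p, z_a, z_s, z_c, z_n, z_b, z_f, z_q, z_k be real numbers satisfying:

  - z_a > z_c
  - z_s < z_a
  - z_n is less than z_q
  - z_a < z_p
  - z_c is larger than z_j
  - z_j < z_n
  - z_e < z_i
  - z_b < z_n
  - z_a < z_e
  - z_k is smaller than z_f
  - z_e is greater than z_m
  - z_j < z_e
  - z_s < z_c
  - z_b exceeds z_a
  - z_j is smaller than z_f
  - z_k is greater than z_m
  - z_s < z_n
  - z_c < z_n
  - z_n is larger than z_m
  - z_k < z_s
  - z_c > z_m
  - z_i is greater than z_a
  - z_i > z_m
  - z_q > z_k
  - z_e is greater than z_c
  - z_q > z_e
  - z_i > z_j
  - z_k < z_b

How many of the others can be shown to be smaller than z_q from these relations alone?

From z_q the given relations immediately reach z_k, z_e, z_n.
From those, z_j, z_m, z_s, z_c, z_a, z_b — 9 in total.
No other element is forced below z_q by the given relations, so the count is 9.

9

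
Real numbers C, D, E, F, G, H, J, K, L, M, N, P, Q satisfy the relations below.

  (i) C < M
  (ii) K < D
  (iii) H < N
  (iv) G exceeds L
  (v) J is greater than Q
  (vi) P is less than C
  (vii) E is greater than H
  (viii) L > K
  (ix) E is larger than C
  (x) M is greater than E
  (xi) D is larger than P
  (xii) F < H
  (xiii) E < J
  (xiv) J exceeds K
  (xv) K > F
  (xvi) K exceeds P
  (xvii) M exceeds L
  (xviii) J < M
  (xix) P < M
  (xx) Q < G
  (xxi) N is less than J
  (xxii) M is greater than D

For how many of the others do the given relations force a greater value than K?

5

Directly above K: L, D, J.
One step further: G, M (5 so far).
No other element is forced above K by the given relations, so the count is 5.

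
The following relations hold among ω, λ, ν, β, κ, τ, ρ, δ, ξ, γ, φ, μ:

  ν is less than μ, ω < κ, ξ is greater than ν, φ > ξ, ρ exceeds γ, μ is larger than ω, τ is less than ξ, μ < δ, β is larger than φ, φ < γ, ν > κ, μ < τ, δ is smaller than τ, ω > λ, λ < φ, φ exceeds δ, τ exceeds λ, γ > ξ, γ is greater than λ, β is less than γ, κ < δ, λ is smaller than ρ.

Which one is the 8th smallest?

The consecutive relations fix a unique order: λ < ω < κ < ν < μ < δ < τ < ξ < φ < β < γ < ρ.
Counting 8 from the smallest end gives ξ.

ξ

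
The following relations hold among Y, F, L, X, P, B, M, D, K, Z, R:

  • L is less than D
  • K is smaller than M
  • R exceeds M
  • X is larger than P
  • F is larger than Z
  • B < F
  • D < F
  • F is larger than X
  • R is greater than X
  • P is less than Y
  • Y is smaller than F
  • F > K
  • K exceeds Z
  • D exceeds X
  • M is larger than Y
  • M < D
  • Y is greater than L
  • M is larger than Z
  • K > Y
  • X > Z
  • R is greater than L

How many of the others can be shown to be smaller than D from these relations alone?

7

Directly below D: L, X, M.
One step further: P, Y, Z, K (7 so far).
No other element is forced below D by the given relations, so the count is 7.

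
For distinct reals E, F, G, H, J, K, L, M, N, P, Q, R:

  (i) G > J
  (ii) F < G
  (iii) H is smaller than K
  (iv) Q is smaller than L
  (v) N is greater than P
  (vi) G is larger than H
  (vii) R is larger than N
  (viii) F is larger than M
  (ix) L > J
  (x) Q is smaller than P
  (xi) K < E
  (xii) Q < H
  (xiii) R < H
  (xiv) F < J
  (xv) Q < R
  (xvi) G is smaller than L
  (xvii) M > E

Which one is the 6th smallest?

K

Piecing the relations together gives one ordering: Q < P < N < R < H < K < E < M < F < J < G < L.
The 6th smallest is K.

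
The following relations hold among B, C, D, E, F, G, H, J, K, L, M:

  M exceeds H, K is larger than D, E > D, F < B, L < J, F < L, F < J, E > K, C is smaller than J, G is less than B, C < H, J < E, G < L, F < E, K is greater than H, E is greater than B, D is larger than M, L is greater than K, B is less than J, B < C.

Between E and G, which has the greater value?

E

The relevant relations are G < B; B < C; C < H; H < M; M < D; D < K; K < L; L < J; J < E.
Together: G < B < C < H < M < D < K < L < J < E.
So G < E; E is the larger of the two.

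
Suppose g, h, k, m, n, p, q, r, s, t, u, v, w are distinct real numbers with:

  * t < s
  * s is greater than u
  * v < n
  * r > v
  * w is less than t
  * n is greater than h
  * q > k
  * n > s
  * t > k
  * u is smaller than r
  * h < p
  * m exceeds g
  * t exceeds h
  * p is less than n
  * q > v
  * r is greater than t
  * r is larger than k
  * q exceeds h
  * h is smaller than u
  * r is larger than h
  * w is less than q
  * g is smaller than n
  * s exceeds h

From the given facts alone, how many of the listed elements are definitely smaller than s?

5

From s the given relations immediately reach h, t, u.
From those, k, w — 5 in total.
No other element is forced below s by the given relations, so the count is 5.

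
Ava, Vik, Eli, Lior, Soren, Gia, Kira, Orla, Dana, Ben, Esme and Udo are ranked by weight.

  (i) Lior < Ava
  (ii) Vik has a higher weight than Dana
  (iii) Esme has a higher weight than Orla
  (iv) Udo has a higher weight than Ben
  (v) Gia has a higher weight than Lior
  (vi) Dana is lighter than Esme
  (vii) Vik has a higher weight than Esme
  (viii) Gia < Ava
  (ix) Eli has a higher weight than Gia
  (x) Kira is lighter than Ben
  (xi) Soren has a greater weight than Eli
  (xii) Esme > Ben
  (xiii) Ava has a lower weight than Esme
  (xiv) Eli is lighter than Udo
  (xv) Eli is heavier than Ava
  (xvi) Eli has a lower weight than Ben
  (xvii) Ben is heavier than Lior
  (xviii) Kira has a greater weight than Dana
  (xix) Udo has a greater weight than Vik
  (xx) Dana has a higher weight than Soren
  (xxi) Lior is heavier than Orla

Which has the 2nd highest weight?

Piecing the relations together gives one ordering: Orla < Lior < Gia < Ava < Eli < Soren < Dana < Kira < Ben < Esme < Vik < Udo.
Counting 2 from the largest end gives Vik.

Vik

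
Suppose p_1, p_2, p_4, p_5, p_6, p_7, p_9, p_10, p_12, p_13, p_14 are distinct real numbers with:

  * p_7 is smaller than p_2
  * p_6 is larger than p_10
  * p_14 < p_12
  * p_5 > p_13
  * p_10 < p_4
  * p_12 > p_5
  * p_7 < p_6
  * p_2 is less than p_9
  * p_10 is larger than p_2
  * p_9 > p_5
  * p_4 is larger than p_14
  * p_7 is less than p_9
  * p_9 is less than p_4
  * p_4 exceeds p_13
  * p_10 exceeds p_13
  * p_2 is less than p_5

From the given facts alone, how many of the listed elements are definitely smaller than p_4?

The elements the relations force below p_4 are p_7, p_13, p_14, p_2, p_5, p_9, p_10 — no chain reaches any other.
That is 7.

7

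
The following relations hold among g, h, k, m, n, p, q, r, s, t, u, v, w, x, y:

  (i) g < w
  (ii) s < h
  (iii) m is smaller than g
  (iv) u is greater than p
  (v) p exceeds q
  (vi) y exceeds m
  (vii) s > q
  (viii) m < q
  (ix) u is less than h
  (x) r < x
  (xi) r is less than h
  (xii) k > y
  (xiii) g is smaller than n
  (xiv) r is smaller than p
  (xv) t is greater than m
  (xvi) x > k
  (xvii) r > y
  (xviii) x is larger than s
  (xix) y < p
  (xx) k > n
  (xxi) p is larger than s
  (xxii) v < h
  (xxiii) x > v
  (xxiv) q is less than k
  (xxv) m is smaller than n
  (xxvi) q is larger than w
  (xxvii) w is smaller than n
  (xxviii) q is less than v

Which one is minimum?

m

Chaining upward from m: directly above it, y, g, q, n, t; then r, w, s, k, p, v; then u, h, x.
That covers every other element, and nothing is given below m, so m is the minimum.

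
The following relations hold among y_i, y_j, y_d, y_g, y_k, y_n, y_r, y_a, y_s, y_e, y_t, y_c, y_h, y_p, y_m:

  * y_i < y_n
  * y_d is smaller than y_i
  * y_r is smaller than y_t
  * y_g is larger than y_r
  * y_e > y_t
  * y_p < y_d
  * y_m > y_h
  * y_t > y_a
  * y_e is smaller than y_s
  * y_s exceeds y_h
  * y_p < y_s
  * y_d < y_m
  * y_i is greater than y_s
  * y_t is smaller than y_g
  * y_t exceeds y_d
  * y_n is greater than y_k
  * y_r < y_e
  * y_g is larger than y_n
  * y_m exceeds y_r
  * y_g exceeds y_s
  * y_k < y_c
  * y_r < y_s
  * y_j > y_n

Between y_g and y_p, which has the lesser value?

y_p

Link the given pairs in sequence: y_p < y_d; y_d < y_t; y_t < y_e; y_e < y_s; y_s < y_i; y_i < y_n; y_n < y_g.
Chaining these gives y_p < y_d < y_t < y_e < y_s < y_i < y_n < y_g.
So y_p < y_g; y_p is the smaller of the two.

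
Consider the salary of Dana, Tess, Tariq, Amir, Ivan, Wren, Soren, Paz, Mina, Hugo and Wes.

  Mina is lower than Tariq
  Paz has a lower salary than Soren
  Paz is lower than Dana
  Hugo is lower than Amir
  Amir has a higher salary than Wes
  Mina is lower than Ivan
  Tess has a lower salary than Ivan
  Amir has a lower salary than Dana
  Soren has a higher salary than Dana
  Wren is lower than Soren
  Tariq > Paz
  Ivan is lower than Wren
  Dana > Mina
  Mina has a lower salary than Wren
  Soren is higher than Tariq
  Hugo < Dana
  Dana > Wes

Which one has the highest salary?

Soren

Chaining downward from Soren: directly below it, Paz, Dana, Tariq, Wren; then Hugo, Wes, Amir, Mina, Ivan; then Tess.
That covers every other element, and nothing is given above Soren, so Soren is the highest salary.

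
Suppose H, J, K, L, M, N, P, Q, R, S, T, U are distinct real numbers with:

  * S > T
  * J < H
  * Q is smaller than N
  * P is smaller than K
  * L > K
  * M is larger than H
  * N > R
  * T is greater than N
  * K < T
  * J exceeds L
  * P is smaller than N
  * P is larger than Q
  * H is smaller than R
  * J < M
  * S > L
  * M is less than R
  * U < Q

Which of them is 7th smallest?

H

Chaining the given pairs: U < Q < P < K < L < J < H < M < R < N < T < S.
The 7th smallest is H.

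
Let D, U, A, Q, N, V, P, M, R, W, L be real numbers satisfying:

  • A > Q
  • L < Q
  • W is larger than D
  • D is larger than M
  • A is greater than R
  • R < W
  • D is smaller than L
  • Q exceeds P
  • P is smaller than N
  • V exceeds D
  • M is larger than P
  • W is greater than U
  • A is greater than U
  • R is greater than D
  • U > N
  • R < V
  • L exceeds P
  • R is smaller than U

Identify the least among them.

Chaining upward from P: directly above it, M, N, L, Q; then D, U, A; then R, V, W.
That covers every other element, and nothing is given below P, so P is the least.

P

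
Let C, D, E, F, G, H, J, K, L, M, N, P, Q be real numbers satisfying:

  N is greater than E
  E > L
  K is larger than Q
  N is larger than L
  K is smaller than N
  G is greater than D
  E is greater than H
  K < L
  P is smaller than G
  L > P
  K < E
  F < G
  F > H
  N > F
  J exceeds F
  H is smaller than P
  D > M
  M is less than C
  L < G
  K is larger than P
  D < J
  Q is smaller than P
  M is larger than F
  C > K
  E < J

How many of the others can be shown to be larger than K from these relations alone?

The elements the relations force above K are L, E, C, N, G, J — no chain reaches any other.
That is 6.

6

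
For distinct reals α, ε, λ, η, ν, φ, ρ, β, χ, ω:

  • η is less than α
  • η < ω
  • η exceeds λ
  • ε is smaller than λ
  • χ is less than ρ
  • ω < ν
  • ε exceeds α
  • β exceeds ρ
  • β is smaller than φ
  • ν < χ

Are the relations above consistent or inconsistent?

inconsistent

We have η < α stated directly, yet also α < ε < λ < η by chaining the others — so α < η. Contradiction.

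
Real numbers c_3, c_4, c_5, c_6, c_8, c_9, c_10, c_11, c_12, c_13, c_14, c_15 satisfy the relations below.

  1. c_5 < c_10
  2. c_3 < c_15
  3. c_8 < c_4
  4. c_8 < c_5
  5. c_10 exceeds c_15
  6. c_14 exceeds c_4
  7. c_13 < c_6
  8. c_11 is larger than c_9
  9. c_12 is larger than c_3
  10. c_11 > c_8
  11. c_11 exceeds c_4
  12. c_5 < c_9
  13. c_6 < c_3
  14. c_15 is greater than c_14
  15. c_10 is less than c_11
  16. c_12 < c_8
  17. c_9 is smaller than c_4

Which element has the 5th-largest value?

c_4

Chaining the given pairs: c_13 < c_6 < c_3 < c_12 < c_8 < c_5 < c_9 < c_4 < c_14 < c_15 < c_10 < c_11.
Counting 5 from the largest end gives c_4.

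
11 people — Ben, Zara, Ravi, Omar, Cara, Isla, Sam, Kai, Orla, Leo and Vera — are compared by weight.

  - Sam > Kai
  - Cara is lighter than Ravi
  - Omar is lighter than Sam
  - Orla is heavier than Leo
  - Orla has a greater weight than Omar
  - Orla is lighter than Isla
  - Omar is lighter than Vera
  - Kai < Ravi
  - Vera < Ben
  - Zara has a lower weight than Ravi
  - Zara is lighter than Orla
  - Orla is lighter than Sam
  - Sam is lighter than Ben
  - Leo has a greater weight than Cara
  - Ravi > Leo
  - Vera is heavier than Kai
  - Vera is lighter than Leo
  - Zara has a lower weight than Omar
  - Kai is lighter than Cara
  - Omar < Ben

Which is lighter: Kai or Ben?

Following the relations from Kai: Kai < Vera < Leo < Orla < Sam < Ben.
So Kai < Ben; Kai is the lighter of the two.

Kai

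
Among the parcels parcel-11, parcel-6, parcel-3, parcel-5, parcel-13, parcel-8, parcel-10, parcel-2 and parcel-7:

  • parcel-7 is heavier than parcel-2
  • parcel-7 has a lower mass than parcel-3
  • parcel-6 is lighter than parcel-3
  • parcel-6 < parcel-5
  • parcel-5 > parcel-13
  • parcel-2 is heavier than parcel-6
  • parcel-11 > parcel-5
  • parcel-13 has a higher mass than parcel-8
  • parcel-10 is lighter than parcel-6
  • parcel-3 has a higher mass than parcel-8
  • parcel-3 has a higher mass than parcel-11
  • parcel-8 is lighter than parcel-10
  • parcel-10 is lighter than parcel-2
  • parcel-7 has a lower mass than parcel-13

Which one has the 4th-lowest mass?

The consecutive relations fix a unique order: parcel-8 < parcel-10 < parcel-6 < parcel-2 < parcel-7 < parcel-13 < parcel-5 < parcel-11 < parcel-3.
The 4th smallest is parcel-2.

parcel-2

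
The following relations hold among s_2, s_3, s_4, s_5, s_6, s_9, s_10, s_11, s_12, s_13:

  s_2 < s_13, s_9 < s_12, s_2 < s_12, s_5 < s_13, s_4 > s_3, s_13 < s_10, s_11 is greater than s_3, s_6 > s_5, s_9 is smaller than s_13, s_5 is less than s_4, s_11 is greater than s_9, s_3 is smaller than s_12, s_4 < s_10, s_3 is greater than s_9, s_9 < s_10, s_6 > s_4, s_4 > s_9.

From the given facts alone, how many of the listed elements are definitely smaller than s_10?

6

The elements the relations force below s_10 are s_5, s_2, s_9, s_3, s_4, s_13 — no chain reaches any other.
That is 6.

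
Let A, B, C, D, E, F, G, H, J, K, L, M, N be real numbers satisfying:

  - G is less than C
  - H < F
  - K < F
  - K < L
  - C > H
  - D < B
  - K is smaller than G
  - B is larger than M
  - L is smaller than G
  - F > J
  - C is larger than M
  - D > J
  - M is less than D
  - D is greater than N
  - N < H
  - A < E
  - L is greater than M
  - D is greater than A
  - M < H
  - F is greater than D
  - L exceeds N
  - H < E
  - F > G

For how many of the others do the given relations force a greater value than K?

The elements the relations force above K are L, G, C, F — no chain reaches any other.
That is 4.

4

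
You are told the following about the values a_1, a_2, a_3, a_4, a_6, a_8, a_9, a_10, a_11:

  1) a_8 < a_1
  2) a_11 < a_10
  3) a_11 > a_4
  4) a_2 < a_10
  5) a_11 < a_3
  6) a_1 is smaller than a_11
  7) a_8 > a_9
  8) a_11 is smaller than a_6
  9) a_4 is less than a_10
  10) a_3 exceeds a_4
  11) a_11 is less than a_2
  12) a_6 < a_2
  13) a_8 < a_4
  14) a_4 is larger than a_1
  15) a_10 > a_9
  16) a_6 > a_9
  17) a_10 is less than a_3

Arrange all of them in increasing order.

a_9 < a_8 < a_1 < a_4 < a_11 < a_6 < a_2 < a_10 < a_3

The consecutive links are each given: a_9 < a_8; a_8 < a_1; a_1 < a_4; a_4 < a_11; a_11 < a_6; a_6 < a_2; a_2 < a_10; a_10 < a_3.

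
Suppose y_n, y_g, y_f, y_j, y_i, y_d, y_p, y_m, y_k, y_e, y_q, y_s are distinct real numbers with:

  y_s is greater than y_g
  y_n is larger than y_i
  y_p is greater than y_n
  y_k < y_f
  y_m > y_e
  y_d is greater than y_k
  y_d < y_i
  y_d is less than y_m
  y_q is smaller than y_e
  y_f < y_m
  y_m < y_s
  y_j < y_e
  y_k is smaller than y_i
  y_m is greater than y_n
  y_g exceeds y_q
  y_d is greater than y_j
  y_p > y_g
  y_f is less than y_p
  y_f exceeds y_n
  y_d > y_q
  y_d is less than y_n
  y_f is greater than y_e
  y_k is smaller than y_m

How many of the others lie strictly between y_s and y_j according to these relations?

Chaining upward from y_j reaches: y_d, y_i, y_e, y_n, y_f, y_m, y_p.
Chaining downward from y_s reaches: y_q, y_k, y_d, y_i, y_e, y_n, y_g, y_f, y_m.
Strictly between y_j and y_s are those in both lists: y_d, y_i, y_e, y_n, y_f, y_m — 6 elements.

6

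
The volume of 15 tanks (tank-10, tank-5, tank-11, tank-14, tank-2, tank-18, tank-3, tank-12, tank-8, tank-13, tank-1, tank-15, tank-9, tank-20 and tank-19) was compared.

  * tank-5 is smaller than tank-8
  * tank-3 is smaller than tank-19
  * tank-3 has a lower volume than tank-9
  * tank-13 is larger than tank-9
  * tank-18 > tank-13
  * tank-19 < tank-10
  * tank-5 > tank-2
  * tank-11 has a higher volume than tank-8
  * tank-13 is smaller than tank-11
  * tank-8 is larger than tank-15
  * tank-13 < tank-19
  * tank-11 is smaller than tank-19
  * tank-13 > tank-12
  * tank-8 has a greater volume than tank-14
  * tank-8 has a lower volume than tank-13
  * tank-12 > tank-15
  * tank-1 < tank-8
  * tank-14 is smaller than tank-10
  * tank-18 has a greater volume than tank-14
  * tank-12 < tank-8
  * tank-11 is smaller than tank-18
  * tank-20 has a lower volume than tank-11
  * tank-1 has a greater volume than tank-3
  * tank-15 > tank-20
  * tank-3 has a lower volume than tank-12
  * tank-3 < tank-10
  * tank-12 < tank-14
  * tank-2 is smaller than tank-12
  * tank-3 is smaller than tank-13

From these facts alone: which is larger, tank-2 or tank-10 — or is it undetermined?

Chaining the given relations: tank-2 < tank-12 < tank-14 < tank-8 < tank-13 < tank-11 < tank-19 < tank-10.
So tank-10 is larger.

tank-10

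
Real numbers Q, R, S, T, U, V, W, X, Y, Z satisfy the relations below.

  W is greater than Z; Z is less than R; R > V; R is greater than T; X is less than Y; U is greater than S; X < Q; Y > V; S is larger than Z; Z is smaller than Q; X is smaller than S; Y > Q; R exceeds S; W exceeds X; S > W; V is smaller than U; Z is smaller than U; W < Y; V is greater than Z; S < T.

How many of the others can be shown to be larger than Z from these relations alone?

The elements the relations force above Z are V, W, S, T, R, Q, Y, U — no chain reaches any other.
That is 8.

8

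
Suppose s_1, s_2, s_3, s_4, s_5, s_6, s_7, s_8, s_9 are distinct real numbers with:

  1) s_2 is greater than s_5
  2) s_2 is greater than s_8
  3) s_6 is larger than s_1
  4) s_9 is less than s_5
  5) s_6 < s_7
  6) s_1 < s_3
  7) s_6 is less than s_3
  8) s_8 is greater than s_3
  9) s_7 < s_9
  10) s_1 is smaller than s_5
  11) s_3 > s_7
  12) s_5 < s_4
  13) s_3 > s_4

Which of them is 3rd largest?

Chaining the given pairs: s_1 < s_6 < s_7 < s_9 < s_5 < s_4 < s_3 < s_8 < s_2.
The 3rd largest is s_3.

s_3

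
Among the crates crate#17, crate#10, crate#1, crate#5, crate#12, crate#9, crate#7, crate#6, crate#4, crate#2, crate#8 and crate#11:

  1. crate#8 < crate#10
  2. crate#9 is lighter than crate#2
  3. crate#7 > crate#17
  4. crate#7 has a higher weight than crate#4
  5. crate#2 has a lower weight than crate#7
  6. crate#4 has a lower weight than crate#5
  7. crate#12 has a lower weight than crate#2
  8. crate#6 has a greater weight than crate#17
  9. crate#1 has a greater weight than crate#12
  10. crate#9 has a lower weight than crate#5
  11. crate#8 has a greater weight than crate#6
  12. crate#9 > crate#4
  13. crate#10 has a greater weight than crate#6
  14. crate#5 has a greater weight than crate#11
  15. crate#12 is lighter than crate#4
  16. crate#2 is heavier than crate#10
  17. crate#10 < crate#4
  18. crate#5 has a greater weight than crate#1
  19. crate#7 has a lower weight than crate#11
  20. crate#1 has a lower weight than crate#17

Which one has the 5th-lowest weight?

Chaining the given pairs: crate#12 < crate#1 < crate#17 < crate#6 < crate#8 < crate#10 < crate#4 < crate#9 < crate#2 < crate#7 < crate#11 < crate#5.
The 5th smallest is crate#8.

crate#8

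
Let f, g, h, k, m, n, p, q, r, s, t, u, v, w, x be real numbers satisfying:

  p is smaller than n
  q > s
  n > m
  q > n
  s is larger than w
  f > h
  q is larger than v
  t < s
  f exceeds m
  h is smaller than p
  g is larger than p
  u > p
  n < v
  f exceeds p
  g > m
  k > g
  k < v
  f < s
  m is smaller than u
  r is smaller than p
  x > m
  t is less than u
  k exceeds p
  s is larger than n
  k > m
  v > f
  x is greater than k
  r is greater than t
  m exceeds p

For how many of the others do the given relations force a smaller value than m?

4

From m the given relations immediately reach p.
From those, r, h — 3 in total.
From those, t — 4 in total.
Nothing else is reachable below m; 4 in all.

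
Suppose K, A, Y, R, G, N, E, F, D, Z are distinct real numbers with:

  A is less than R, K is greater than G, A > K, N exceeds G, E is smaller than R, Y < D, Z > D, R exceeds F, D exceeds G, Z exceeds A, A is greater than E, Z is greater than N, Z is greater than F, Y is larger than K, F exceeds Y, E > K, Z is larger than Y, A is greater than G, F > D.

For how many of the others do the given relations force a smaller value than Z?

Directly below Z: Y, A, D, N, F.
One step further: G, K, E (8 so far).
Nothing else is reachable below Z; 8 in all.

8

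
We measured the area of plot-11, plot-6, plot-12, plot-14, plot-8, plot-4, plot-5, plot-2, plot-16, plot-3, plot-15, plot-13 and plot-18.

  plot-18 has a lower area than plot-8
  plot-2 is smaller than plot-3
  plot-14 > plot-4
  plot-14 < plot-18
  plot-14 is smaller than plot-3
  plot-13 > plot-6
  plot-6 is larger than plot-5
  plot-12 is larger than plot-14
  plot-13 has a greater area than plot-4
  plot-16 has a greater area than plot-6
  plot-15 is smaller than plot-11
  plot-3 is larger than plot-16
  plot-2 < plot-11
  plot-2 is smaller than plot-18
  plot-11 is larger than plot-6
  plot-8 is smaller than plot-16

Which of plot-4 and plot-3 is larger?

Link the given pairs in sequence: plot-4 < plot-14; plot-14 < plot-18; plot-18 < plot-8; plot-8 < plot-16; plot-16 < plot-3.
Together: plot-4 < plot-14 < plot-18 < plot-8 < plot-16 < plot-3.
So plot-4 < plot-3; plot-3 is the larger of the two.

plot-3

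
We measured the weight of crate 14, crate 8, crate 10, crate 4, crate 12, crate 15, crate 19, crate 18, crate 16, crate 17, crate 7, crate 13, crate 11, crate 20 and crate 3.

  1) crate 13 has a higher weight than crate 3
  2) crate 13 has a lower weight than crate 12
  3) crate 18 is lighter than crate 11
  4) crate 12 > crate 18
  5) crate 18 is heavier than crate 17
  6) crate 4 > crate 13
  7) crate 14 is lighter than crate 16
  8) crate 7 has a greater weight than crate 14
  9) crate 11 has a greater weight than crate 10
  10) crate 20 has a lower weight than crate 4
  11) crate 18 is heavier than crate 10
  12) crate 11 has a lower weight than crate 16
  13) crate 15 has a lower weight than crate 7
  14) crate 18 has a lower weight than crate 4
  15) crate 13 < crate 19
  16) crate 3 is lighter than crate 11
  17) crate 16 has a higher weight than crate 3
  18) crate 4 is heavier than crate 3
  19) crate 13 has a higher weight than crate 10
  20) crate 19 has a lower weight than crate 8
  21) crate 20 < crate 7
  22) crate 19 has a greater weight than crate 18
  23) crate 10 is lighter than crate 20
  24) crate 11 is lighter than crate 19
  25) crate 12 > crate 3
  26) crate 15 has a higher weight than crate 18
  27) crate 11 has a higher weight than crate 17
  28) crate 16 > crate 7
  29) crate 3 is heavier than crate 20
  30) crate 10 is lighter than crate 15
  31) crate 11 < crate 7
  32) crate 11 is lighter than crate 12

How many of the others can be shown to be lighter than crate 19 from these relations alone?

From crate 19 the given relations immediately reach crate 18, crate 13, crate 11.
From those, crate 10, crate 17, crate 3 — 6 in total.
From those, crate 20 — 7 in total.
No other element is forced below crate 19 by the given relations, so the count is 7.

7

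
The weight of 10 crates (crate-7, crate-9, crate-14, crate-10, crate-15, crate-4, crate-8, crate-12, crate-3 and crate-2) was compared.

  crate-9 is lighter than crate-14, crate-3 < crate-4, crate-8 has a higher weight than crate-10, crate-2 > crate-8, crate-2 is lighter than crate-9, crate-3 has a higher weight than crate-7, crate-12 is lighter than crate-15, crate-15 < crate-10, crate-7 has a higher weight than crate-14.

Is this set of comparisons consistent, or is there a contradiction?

consistent

The single ordering crate-12 < crate-15 < crate-10 < crate-8 < crate-2 < crate-9 < crate-14 < crate-7 < crate-3 < crate-4 satisfies every listed relation, so no contradiction arises.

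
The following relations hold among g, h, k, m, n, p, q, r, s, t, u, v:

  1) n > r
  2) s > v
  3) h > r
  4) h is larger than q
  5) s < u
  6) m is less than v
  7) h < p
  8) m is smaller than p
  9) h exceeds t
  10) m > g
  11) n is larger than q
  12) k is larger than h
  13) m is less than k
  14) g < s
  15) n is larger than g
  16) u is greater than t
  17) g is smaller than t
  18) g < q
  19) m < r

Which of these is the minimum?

Chaining upward from g: directly above it, m, t, q, s, n; then r, h, p, v, k, u.
That covers every other element, and nothing is given below g, so g is the minimum.

g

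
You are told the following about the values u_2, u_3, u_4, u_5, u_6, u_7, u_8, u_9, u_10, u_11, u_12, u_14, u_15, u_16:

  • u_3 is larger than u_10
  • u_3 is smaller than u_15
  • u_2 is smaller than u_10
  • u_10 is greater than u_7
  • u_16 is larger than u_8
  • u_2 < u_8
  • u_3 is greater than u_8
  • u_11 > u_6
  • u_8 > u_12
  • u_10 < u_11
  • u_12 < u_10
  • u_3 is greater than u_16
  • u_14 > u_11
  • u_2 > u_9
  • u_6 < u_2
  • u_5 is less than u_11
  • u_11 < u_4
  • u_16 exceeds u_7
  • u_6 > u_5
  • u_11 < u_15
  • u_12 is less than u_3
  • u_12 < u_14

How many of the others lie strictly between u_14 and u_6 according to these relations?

The relations place u_6 below u_14. An element lies strictly between them when it is forced above u_6 and also forced below u_14.
Above u_6: {u_2, u_8, u_10, u_11, u_16, u_3, u_4, u_15}. Below u_14: {u_5, u_12, u_9, u_2, u_7, u_10, u_11}.
Intersection: {u_2, u_10, u_11} — 3.

3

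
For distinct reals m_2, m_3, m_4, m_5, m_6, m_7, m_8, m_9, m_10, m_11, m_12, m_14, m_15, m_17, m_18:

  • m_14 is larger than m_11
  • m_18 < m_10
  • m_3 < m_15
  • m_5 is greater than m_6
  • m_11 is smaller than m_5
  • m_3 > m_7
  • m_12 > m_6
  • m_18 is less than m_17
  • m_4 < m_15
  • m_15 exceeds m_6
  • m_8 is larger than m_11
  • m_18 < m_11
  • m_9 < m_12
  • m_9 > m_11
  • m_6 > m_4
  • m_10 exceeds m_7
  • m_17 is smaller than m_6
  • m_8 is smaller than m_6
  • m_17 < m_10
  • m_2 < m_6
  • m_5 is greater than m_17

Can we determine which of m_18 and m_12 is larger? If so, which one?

m_12

Following the relations from m_18: m_18 < m_11 < m_8 < m_6 < m_12.
So m_12 is larger.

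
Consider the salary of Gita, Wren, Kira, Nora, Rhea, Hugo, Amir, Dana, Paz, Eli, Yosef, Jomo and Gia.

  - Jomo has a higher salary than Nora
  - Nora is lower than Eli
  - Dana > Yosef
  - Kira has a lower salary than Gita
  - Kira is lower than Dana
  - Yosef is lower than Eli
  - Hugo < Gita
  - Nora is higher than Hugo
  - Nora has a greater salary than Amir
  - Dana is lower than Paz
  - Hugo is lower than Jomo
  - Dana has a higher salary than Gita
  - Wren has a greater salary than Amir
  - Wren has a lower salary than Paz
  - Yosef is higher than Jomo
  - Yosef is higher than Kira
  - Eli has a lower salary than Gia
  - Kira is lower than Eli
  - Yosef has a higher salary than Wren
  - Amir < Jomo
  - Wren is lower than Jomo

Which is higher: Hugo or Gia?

Hugo < Nora and Nora < Jomo give Hugo < Jomo.
Then Jomo < Yosef extends the chain to Yosef.
Then Yosef < Eli extends the chain to Eli.
Then Eli < Gia extends the chain to Gia.
So Hugo < Gia; Gia is the higher of the two.

Gia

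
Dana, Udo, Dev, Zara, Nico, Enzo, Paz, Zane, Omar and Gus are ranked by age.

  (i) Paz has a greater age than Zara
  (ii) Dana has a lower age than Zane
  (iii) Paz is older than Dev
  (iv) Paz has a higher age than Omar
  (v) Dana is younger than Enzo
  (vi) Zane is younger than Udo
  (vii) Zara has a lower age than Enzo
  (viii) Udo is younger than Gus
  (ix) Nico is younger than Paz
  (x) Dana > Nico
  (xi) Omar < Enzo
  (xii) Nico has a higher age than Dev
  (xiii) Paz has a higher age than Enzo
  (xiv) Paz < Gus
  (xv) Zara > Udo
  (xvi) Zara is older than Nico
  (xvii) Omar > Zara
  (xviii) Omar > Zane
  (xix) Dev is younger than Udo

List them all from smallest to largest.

Dev < Nico < Dana < Zane < Udo < Zara < Omar < Enzo < Paz < Gus

Nothing is placed below Dev, so it is least; from there Dev < Nico; Nico < Dana; Dana < Zane; Zane < Udo; Udo < Zara; Zara < Omar; Omar < Enzo; Enzo < Paz; Paz < Gus, each given directly.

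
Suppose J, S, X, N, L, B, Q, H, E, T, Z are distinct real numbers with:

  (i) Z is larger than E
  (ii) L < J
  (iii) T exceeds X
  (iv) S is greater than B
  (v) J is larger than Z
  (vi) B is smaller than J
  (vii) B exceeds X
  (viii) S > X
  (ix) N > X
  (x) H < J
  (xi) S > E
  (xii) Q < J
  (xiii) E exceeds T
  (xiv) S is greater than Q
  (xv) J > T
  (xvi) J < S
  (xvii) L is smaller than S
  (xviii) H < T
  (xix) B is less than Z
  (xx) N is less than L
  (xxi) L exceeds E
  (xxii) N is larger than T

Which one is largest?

S

Chaining downward from S: directly below it, Q, X, E, B, L, J; then H, T, N, Z.
That covers every other element, and nothing is given above S, so S is the largest.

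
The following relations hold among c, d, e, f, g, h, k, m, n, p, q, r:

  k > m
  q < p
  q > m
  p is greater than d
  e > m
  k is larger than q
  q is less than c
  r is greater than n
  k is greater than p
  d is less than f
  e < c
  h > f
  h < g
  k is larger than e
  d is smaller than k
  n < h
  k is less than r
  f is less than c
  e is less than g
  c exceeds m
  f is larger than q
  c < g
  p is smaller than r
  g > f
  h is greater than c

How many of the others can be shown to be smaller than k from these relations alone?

Directly below k: m, q, e, d, p.
No other element is forced below k by the given relations, so the count is 5.

5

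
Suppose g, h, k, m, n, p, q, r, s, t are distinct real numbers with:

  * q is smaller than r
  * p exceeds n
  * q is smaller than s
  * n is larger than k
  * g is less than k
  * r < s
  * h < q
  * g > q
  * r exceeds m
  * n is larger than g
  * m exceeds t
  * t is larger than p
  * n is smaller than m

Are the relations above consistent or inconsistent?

consistent

The single ordering h < q < g < k < n < p < t < m < r < s satisfies every listed relation, so no contradiction arises.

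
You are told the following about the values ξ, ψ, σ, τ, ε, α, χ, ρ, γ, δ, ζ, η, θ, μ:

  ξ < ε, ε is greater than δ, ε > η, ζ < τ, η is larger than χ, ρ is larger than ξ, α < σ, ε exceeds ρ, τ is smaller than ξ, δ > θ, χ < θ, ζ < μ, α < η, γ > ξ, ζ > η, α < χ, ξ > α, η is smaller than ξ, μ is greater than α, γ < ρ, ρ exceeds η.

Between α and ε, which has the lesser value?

Link the given pairs in sequence: α < η; η < ζ; ζ < τ; τ < ξ; ξ < γ; γ < ρ; ρ < ε.
Together: α < η < ζ < τ < ξ < γ < ρ < ε.
So α < ε; α is the smaller of the two.

α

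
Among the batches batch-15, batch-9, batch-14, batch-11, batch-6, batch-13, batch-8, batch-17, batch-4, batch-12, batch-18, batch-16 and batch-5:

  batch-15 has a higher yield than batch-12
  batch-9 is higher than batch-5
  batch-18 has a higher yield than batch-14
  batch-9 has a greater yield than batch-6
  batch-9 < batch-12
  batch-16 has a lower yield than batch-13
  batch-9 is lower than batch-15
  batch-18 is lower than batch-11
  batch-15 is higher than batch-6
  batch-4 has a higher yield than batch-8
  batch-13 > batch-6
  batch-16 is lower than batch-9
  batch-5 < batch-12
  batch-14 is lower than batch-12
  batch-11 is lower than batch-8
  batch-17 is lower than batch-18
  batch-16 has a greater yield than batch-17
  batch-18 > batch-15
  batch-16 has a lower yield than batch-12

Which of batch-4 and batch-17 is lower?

batch-17 < batch-16 and batch-16 < batch-9 give batch-17 < batch-9.
With batch-9 < batch-12: batch-17 < batch-16 < batch-9 < batch-12.
With batch-12 < batch-15: batch-17 < batch-16 < batch-9 < batch-12 < batch-15.
With batch-15 < batch-18: batch-17 < batch-16 < batch-9 < batch-12 < batch-15 < batch-18.
Then batch-18 < batch-11 extends the chain to batch-11.
Then batch-11 < batch-8 extends the chain to batch-8.
With batch-8 < batch-4: batch-17 < batch-16 < batch-9 < batch-12 < batch-15 < batch-18 < batch-11 < batch-8 < batch-4.
So batch-17 < batch-4; batch-17 is the lower of the two.

batch-17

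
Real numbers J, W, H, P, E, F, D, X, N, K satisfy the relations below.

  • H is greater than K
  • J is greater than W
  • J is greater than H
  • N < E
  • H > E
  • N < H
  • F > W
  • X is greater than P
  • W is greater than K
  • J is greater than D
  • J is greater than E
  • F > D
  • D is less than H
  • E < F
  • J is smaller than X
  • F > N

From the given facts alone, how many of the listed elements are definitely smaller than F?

5

Directly below F: N, E, W, D.
One step further: K (5 so far).
Nothing else is reachable below F; 5 in all.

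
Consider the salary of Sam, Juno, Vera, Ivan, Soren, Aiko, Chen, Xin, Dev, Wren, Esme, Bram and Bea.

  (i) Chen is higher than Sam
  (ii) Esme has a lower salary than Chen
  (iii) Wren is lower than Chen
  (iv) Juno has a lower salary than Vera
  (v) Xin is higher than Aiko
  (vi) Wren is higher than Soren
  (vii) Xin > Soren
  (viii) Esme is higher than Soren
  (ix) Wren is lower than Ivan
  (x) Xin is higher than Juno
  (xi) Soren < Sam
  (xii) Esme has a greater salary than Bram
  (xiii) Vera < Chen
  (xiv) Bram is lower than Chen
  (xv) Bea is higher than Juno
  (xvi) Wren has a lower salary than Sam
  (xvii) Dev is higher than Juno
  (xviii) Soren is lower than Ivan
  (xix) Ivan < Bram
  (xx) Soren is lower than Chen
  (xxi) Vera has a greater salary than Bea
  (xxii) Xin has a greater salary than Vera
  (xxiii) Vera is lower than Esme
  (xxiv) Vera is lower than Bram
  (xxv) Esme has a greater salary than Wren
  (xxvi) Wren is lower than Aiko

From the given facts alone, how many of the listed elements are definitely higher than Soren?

From Soren the given relations immediately reach Wren, Ivan, Esme, Sam, Xin, Chen.
From those, Bram, Aiko — 8 in total.
No other element is forced above Soren by the given relations, so the count is 8.

8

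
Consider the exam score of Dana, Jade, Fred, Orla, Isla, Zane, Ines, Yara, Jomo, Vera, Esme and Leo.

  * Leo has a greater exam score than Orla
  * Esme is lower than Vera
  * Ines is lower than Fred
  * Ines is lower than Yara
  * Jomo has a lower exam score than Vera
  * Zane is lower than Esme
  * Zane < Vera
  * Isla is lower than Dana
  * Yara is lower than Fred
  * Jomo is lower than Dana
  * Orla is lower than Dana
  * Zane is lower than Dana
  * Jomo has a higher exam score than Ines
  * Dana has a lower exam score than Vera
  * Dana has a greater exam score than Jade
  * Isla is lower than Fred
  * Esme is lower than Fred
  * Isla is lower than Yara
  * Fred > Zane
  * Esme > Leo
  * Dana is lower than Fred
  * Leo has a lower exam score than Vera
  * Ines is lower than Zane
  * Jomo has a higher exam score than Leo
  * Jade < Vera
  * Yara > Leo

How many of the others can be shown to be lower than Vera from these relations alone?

9

The elements the relations force below Vera are Ines, Orla, Zane, Isla, Jade, Leo, Jomo, Esme, Dana — no chain reaches any other.
That is 9.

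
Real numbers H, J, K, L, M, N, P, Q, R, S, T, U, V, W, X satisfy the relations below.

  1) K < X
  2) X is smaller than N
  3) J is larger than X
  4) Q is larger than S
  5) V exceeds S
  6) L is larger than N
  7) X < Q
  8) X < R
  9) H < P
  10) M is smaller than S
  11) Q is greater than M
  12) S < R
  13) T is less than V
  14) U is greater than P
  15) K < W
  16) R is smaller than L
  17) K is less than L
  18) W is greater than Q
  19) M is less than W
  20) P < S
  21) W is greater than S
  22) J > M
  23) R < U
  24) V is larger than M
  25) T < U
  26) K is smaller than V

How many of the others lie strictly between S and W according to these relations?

The relations place S below W. An element lies strictly between them when it is forced above S and also forced below W.
Above S: {Q, R, V, L, U}. Below W: {M, H, P, K, X, Q}.
Intersection: {Q} — 1.

1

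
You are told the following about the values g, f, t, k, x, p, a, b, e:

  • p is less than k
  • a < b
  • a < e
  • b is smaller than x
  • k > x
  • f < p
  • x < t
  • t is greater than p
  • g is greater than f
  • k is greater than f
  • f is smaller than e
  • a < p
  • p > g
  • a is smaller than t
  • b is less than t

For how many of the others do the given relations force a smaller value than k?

The elements the relations force below k are a, f, b, g, p, x — no chain reaches any other.
That is 6.

6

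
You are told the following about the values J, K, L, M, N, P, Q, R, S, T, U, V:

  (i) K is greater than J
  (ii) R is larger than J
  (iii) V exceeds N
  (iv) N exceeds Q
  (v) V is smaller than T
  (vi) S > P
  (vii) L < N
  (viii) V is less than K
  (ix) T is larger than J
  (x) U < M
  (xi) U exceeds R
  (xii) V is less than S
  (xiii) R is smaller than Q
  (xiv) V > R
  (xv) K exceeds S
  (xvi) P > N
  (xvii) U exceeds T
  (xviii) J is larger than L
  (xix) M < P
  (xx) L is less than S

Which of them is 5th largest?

Chaining the given pairs: L < J < R < Q < N < V < T < U < M < P < S < K.
Counting 5 from the largest end gives U.

U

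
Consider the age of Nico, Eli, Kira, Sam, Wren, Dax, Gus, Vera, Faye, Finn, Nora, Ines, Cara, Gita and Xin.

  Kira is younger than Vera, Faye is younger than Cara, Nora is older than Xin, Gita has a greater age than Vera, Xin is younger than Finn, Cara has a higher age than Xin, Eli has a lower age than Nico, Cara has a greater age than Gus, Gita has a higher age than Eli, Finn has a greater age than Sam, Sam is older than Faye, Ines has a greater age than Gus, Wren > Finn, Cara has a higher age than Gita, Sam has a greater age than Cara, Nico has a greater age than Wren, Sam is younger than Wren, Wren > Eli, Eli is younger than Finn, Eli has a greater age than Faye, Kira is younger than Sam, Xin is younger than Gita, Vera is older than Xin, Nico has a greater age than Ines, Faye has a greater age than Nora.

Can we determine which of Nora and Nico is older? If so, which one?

Nico

Link the given pairs in sequence: Nora < Faye; Faye < Eli; Eli < Gita; Gita < Cara; Cara < Sam; Sam < Finn; Finn < Wren; Wren < Nico.
Chaining these gives Nora < Faye < Eli < Gita < Cara < Sam < Finn < Wren < Nico.
So Nico is older.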